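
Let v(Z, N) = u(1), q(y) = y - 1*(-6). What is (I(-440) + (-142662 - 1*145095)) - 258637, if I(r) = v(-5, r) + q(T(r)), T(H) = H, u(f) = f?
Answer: -546827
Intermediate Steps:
q(y) = 6 + y (q(y) = y + 6 = 6 + y)
v(Z, N) = 1
I(r) = 7 + r (I(r) = 1 + (6 + r) = 7 + r)
(I(-440) + (-142662 - 1*145095)) - 258637 = ((7 - 440) + (-142662 - 1*145095)) - 258637 = (-433 + (-142662 - 145095)) - 258637 = (-433 - 287757) - 258637 = -288190 - 258637 = -546827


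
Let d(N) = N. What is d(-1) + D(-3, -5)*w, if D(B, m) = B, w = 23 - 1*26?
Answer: 8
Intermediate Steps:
w = -3 (w = 23 - 26 = -3)
d(-1) + D(-3, -5)*w = -1 - 3*(-3) = -1 + 9 = 8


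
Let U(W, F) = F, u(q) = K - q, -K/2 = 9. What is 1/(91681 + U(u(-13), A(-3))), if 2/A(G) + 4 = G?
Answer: 7/641765 ≈ 1.0907e-5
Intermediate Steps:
K = -18 (K = -2*9 = -18)
A(G) = 2/(-4 + G)
u(q) = -18 - q
1/(91681 + U(u(-13), A(-3))) = 1/(91681 + 2/(-4 - 3)) = 1/(91681 + 2/(-7)) = 1/(91681 + 2*(-⅐)) = 1/(91681 - 2/7) = 1/(641765/7) = 7/641765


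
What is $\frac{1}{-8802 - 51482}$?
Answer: $- \frac{1}{60284} \approx -1.6588 \cdot 10^{-5}$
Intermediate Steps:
$\frac{1}{-8802 - 51482} = \frac{1}{-60284} = - \frac{1}{60284}$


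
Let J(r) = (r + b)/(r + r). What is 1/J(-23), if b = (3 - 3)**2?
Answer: 2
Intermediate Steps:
b = 0 (b = 0**2 = 0)
J(r) = 1/2 (J(r) = (r + 0)/(r + r) = r/((2*r)) = r*(1/(2*r)) = 1/2)
1/J(-23) = 1/(1/2) = 2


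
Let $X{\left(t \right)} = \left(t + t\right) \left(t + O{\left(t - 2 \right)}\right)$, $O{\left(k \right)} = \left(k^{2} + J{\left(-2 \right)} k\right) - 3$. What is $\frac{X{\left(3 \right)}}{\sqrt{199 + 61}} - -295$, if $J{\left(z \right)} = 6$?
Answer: $295 + \frac{21 \sqrt{65}}{65} \approx 297.6$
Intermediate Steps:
$O{\left(k \right)} = -3 + k^{2} + 6 k$ ($O{\left(k \right)} = \left(k^{2} + 6 k\right) - 3 = -3 + k^{2} + 6 k$)
$X{\left(t \right)} = 2 t \left(-15 + \left(-2 + t\right)^{2} + 7 t\right)$ ($X{\left(t \right)} = \left(t + t\right) \left(t + \left(-3 + \left(t - 2\right)^{2} + 6 \left(t - 2\right)\right)\right) = 2 t \left(t + \left(-3 + \left(-2 + t\right)^{2} + 6 \left(-2 + t\right)\right)\right) = 2 t \left(t + \left(-3 + \left(-2 + t\right)^{2} + \left(-12 + 6 t\right)\right)\right) = 2 t \left(t + \left(-15 + \left(-2 + t\right)^{2} + 6 t\right)\right) = 2 t \left(-15 + \left(-2 + t\right)^{2} + 7 t\right)$)
$\frac{X{\left(3 \right)}}{\sqrt{199 + 61}} - -295 = \frac{2 \cdot 3 \left(-11 + 3^{2} + 3 \cdot 3\right)}{\sqrt{199 + 61}} - -295 = \frac{2 \cdot 3 \left(-11 + 9 + 9\right)}{\sqrt{260}} + 295 = \frac{2 \cdot 3 \cdot 7}{2 \sqrt{65}} + 295 = 42 \frac{\sqrt{65}}{130} + 295 = \frac{21 \sqrt{65}}{65} + 295 = 295 + \frac{21 \sqrt{65}}{65}$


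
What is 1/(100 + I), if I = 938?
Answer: 1/1038 ≈ 0.00096339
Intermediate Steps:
1/(100 + I) = 1/(100 + 938) = 1/1038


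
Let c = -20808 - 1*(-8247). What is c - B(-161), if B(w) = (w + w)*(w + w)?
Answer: -116245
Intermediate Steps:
c = -12561 (c = -20808 + 8247 = -12561)
B(w) = 4*w² (B(w) = (2*w)*(2*w) = 4*w²)
c - B(-161) = -12561 - 4*(-161)² = -12561 - 4*25921 = -12561 - 1*103684 = -12561 - 103684 = -116245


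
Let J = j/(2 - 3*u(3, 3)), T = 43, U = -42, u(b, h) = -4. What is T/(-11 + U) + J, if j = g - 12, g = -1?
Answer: -1291/742 ≈ -1.7399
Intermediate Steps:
j = -13 (j = -1 - 12 = -13)
J = -13/14 (J = -13/(2 - 3*(-4)) = -13/(2 + 12) = -13/14 ≈ -0.92857)
T/(-11 + U) + J = 43/(-11 - 42) - 13/14 = 43/(-53) - 13/14 = -1/53*43 - 13/14 = -43/53 - 13/14 = -1291/742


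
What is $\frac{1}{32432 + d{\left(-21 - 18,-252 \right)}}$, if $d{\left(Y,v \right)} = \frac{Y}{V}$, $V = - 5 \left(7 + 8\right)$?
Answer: $\frac{25}{810813} \approx 3.0833 \cdot 10^{-5}$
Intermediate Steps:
$V = -75$ ($V = \left(-5\right) 15 = -75$)
$d{\left(Y,v \right)} = - \frac{Y}{75}$ ($d{\left(Y,v \right)} = \frac{Y}{-75} = Y \left(- \frac{1}{75}\right) = - \frac{Y}{75}$)
$\frac{1}{32432 + d{\left(-21 - 18,-252 \right)}} = \frac{1}{32432 - \frac{-21 - 18}{75}} = \frac{1}{32432 - - \frac{13}{25}} = \frac{1}{32432 + \frac{13}{25}} = \frac{1}{\frac{810813}{25}} = \frac{25}{810813}$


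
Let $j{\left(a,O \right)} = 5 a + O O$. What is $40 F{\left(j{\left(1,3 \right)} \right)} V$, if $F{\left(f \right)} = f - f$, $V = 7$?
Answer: $0$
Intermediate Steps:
$j{\left(a,O \right)} = O^{2} + 5 a$ ($j{\left(a,O \right)} = 5 a + O^{2} = O^{2} + 5 a$)
$F{\left(f \right)} = 0$
$40 F{\left(j{\left(1,3 \right)} \right)} V = 40 \cdot 0 \cdot 7 = 0 \cdot 7 = 0$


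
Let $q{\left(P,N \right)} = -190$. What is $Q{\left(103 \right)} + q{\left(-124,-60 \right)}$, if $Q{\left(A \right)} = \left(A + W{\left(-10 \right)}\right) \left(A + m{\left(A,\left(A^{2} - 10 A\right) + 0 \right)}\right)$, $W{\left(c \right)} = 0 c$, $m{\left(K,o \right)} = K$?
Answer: $21028$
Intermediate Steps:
$W{\left(c \right)} = 0$
$Q{\left(A \right)} = 2 A^{2}$ ($Q{\left(A \right)} = \left(A + 0\right) \left(A + A\right) = A 2 A = 2 A^{2}$)
$Q{\left(103 \right)} + q{\left(-124,-60 \right)} = 2 \cdot 103^{2} - 190 = 2 \cdot 10609 - 190 = 21218 - 190 = 21028$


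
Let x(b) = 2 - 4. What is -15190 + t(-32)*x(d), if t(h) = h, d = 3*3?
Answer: -15126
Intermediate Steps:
d = 9
x(b) = -2
-15190 + t(-32)*x(d) = -15190 - 32*(-2) = -15190 + 64 = -15126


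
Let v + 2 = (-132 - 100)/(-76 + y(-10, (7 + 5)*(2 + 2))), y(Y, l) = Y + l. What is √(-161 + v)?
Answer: I*√56639/19 ≈ 12.526*I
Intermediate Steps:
v = 78/19 (v = -2 + (-132 - 100)/(-76 + (-10 + (7 + 5)*(2 + 2))) = -2 - 232/(-76 + (-10 + 12*4)) = -2 - 232/(-76 + (-10 + 48)) = -2 - 232/(-76 + 38) = -2 - 232/(-38) = -2 - 232*(-1/38) = -2 + 116/19 = 78/19 ≈ 4.1053)
√(-161 + v) = √(-161 + 78/19) = √(-2981/19) = I*√56639/19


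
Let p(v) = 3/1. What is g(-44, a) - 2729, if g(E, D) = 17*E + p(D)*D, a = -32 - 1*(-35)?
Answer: -3468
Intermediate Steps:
a = 3 (a = -32 + 35 = 3)
p(v) = 3 (p(v) = 3*1 = 3)
g(E, D) = 3*D + 17*E (g(E, D) = 17*E + 3*D = 3*D + 17*E)
g(-44, a) - 2729 = (3*3 + 17*(-44)) - 2729 = (9 - 748) - 2729 = -739 - 2729 = -3468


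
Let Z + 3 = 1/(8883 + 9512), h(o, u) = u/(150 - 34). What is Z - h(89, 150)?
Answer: -4580297/1066910 ≈ -4.2930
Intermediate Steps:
h(o, u) = u/116
Z = -55184/18395 (Z = -3 + 1/(8883 + 9512) = -3 + 1/18395 = -55184/18395 ≈ -2.9999)
Z - h(89, 150) = -55184/18395 - 150/116 = -55184/18395 - 1*75/58 = -55184/18395 - 75/58 = -4580297/1066910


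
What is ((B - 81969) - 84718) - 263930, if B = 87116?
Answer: -343501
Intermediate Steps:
((B - 81969) - 84718) - 263930 = ((87116 - 81969) - 84718) - 263930 = (5147 - 84718) - 263930 = -79571 - 263930 = -343501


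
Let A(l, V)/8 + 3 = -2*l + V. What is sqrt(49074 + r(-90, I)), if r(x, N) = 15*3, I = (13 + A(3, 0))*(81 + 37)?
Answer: sqrt(49119) ≈ 221.63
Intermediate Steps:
A(l, V) = -24 - 16*l + 8*V (A(l, V) = -24 + 8*(-2*l + V) = -24 + 8*(V - 2*l) = -24 + (-16*l + 8*V) = -24 - 16*l + 8*V)
I = -6962 (I = (13 + (-24 - 16*3 + 8*0))*(81 + 37) = (13 + (-24 - 48 + 0))*118 = (13 - 72)*118 = -59*118 = -6962)
r(x, N) = 45
sqrt(49074 + r(-90, I)) = sqrt(49074 + 45) = sqrt(49119)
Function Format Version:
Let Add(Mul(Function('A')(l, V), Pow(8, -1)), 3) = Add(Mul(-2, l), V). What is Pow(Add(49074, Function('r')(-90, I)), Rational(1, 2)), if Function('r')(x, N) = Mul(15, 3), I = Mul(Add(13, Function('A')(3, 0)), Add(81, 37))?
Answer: Pow(49119, Rational(1, 2)) ≈ 221.63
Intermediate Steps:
Function('A')(l, V) = Add(-24, Mul(-16, l), Mul(8, V)) (Function('A')(l, V) = Add(-24, Mul(8, Add(Mul(-2, l), V))) = Add(-24, Mul(8, Add(V, Mul(-2, l)))) = Add(-24, Add(Mul(-16, l), Mul(8, V))) = Add(-24, Mul(-16, l), Mul(8, V)))
I = -6962 (I = Mul(Add(13, Add(-24, Mul(-16, 3), Mul(8, 0))), Add(81, 37)) = Mul(Add(13, Add(-24, -48, 0)), 118) = Mul(Add(13, -72), 118) = Mul(-59, 118) = -6962)
Function('r')(x, N) = 45
Pow(Add(49074, Function('r')(-90, I)), Rational(1, 2)) = Pow(Add(49074, 45), Rational(1, 2)) = Pow(49119, Rational(1, 2))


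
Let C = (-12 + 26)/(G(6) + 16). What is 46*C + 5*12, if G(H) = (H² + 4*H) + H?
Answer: 2782/41 ≈ 67.854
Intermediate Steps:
G(H) = H² + 5*H
C = 7/41 (C = (-12 + 26)/(6*(5 + 6) + 16) = 14/(6*11 + 16) = 14/(66 + 16) = 14/82 = 14*(1/82) = 7/41 ≈ 0.17073)
46*C + 5*12 = 46*(7/41) + 5*12 = 322/41 + 60 = 2782/41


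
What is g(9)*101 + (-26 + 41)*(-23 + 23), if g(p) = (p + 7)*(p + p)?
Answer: 29088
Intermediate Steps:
g(p) = 2*p*(7 + p) (g(p) = (7 + p)*(2*p) = 2*p*(7 + p))
g(9)*101 + (-26 + 41)*(-23 + 23) = (2*9*(7 + 9))*101 + (-26 + 41)*(-23 + 23) = (2*9*16)*101 + 15*0 = 288*101 + 0 = 29088 + 0 = 29088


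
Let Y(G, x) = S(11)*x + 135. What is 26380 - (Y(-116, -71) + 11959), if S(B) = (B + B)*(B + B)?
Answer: 48650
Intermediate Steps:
S(B) = 4*B**2 (S(B) = (2*B)*(2*B) = 4*B**2)
Y(G, x) = 135 + 484*x (Y(G, x) = (4*11**2)*x + 135 = (4*121)*x + 135 = 484*x + 135 = 135 + 484*x)
26380 - (Y(-116, -71) + 11959) = 26380 - ((135 + 484*(-71)) + 11959) = 26380 - ((135 - 34364) + 11959) = 26380 - (-34229 + 11959) = 26380 - 1*(-22270) = 26380 + 22270 = 48650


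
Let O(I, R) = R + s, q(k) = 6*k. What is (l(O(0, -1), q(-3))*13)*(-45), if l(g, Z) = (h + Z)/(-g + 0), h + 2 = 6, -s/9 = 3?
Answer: 585/2 ≈ 292.50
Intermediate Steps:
s = -27 (s = -9*3 = -27)
h = 4 (h = -2 + 6 = 4)
O(I, R) = -27 + R (O(I, R) = R - 27 = -27 + R)
l(g, Z) = -(4 + Z)/g (l(g, Z) = (4 + Z)/(-g + 0) = (4 + Z)/((-g)) = (4 + Z)*(-1/g) = -(4 + Z)/g)
(l(O(0, -1), q(-3))*13)*(-45) = (((-4 - 6*(-3))/(-27 - 1))*13)*(-45) = (((-4 - 1*(-18))/(-28))*13)*(-45) = (-(-4 + 18)/28*13)*(-45) = (-1/28*14*13)*(-45) = -½*13*(-45) = -13/2*(-45) = 585/2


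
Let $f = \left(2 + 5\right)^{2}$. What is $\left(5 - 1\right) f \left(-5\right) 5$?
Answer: $-4900$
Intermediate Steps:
$f = 49$ ($f = 7^{2} = 49$)
$\left(5 - 1\right) f \left(-5\right) 5 = \left(5 - 1\right) 49 \left(-5\right) 5 = 4 \cdot 49 \left(-5\right) 5 = 196 \left(-5\right) 5 = \left(-980\right) 5 = -4900$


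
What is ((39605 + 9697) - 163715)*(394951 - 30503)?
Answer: -41697589024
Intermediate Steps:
((39605 + 9697) - 163715)*(394951 - 30503) = (49302 - 163715)*364448 = -114413*364448 = -41697589024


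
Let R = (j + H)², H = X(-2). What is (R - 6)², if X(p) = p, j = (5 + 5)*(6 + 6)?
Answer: 193710724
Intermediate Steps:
j = 120 (j = 10*12 = 120)
H = -2
R = 13924 (R = (120 - 2)² = 118² = 13924)
(R - 6)² = (13924 - 6)² = 13918² = 193710724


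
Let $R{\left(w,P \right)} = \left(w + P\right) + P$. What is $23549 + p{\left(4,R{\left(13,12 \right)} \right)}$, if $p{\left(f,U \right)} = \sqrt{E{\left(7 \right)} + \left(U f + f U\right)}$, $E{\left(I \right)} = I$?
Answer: $23549 + \sqrt{303} \approx 23566.0$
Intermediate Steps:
$R{\left(w,P \right)} = w + 2 P$ ($R{\left(w,P \right)} = \left(P + w\right) + P = w + 2 P$)
$p{\left(f,U \right)} = \sqrt{7 + 2 U f}$ ($p{\left(f,U \right)} = \sqrt{7 + \left(U f + f U\right)} = \sqrt{7 + \left(U f + U f\right)} = \sqrt{7 + 2 U f}$)
$23549 + p{\left(4,R{\left(13,12 \right)} \right)} = 23549 + \sqrt{7 + 2 \left(13 + 2 \cdot 12\right) 4} = 23549 + \sqrt{7 + 2 \left(13 + 24\right) 4} = 23549 + \sqrt{7 + 2 \cdot 37 \cdot 4} = 23549 + \sqrt{7 + 296} = 23549 + \sqrt{303}$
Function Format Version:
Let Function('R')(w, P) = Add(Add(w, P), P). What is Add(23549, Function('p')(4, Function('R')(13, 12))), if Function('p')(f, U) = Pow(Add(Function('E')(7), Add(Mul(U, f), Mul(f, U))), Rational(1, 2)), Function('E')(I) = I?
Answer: Add(23549, Pow(303, Rational(1, 2))) ≈ 23566.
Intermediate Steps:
Function('R')(w, P) = Add(w, Mul(2, P)) (Function('R')(w, P) = Add(Add(P, w), P) = Add(w, Mul(2, P)))
Function('p')(f, U) = Pow(Add(7, Mul(2, U, f)), Rational(1, 2)) (Function('p')(f, U) = Pow(Add(7, Add(Mul(U, f), Mul(f, U))), Rational(1, 2)) = Pow(Add(7, Add(Mul(U, f), Mul(U, f))), Rational(1, 2)) = Pow(Add(7, Mul(2, U, f)), Rational(1, 2)))
Add(23549, Function('p')(4, Function('R')(13, 12))) = Add(23549, Pow(Add(7, Mul(2, Add(13, Mul(2, 12)), 4)), Rational(1, 2))) = Add(23549, Pow(Add(7, Mul(2, Add(13, 24), 4)), Rational(1, 2))) = Add(23549, Pow(Add(7, Mul(2, 37, 4)), Rational(1, 2))) = Add(23549, Pow(Add(7, 296), Rational(1, 2))) = Add(23549, Pow(303, Rational(1, 2)))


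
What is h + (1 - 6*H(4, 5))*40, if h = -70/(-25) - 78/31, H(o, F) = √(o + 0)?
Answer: -68156/155 ≈ -439.72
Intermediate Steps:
H(o, F) = √o
h = 44/155 (h = -70*(-1/25) - 78*1/31 = 14/5 - 78/31 = 44/155 ≈ 0.28387)
h + (1 - 6*H(4, 5))*40 = 44/155 + (1 - 6*√4)*40 = 44/155 + (1 - 6*2)*40 = 44/155 + (1 - 12)*40 = 44/155 - 11*40 = 44/155 - 440 = -68156/155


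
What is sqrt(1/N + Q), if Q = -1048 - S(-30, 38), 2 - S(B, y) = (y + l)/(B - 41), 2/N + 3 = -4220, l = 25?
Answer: I*sqrt(63766378)/142 ≈ 56.235*I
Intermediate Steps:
N = -2/4223 (N = 2/(-3 - 4220) = 2/(-4223) = 2*(-1/4223) = -2/4223 ≈ -0.00047360)
S(B, y) = 2 - (25 + y)/(-41 + B) (S(B, y) = 2 - (y + 25)/(B - 41) = 2 - (25 + y)/(-41 + B))
Q = -74613/71 (Q = -1048 - (-107 - 1*38 + 2*(-30))/(-41 - 30) = -1048 - (-107 - 38 - 60)/(-71) = -1048 - (-1)*(-205)/71 = -1048 - 1*205/71 = -1048 - 205/71 = -74613/71 ≈ -1050.9)
sqrt(1/N + Q) = sqrt(1/(-2/4223) - 74613/71) = sqrt(-4223/2 - 74613/71) = sqrt(-449059/142) = I*sqrt(63766378)/142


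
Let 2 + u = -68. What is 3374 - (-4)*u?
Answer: 3094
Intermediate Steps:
u = -70 (u = -2 - 68 = -70)
3374 - (-4)*u = 3374 - (-4)*(-70) = 3374 - 1*280 = 3374 - 280 = 3094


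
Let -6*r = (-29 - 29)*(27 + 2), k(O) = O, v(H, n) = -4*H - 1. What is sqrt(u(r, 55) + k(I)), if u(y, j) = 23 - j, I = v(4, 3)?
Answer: 7*I ≈ 7.0*I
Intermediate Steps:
v(H, n) = -1 - 4*H
I = -17 (I = -1 - 4*4 = -1 - 16 = -17)
r = 841/3 (r = -(-29 - 29)*(27 + 2)/6 = -(-29)*29/3 = -1/6*(-1682) = 841/3 ≈ 280.33)
sqrt(u(r, 55) + k(I)) = sqrt((23 - 1*55) - 17) = sqrt((23 - 55) - 17) = sqrt(-32 - 17) = sqrt(-49) = 7*I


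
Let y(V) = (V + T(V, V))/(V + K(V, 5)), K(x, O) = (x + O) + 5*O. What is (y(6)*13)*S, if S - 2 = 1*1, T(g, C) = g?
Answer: 78/7 ≈ 11.143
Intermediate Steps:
K(x, O) = x + 6*O (K(x, O) = (O + x) + 5*O = x + 6*O)
S = 3 (S = 2 + 1*1 = 2 + 1 = 3)
y(V) = 2*V/(30 + 2*V) (y(V) = (V + V)/(V + (V + 6*5)) = (2*V)/(V + (V + 30)) = (2*V)/(V + (30 + V)) = (2*V)/(30 + 2*V) = 2*V/(30 + 2*V))
(y(6)*13)*S = ((6/(15 + 6))*13)*3 = ((6/21)*13)*3 = ((6*(1/21))*13)*3 = ((2/7)*13)*3 = (26/7)*3 = 78/7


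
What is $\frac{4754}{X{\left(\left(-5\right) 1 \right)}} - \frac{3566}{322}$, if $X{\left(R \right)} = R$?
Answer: $- \frac{774309}{805} \approx -961.88$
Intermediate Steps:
$\frac{4754}{X{\left(\left(-5\right) 1 \right)}} - \frac{3566}{322} = \frac{4754}{\left(-5\right) 1} - \frac{3566}{322} = \frac{4754}{-5} - \frac{1783}{161} = 4754 \left(- \frac{1}{5}\right) - \frac{1783}{161} = - \frac{4754}{5} - \frac{1783}{161} = - \frac{774309}{805}$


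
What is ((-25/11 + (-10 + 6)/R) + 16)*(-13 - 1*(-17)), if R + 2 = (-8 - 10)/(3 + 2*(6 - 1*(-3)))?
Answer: 3328/55 ≈ 60.509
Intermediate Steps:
R = -20/7 (R = -2 + (-8 - 10)/(3 + 2*(6 - 1*(-3))) = -2 - 18/(3 + 2*(6 + 3)) = -2 - 18/(3 + 2*9) = -2 - 18/(3 + 18) = -2 - 18/21 = -2 - 18*1/21 = -2 - 6/7 = -20/7 ≈ -2.8571)
((-25/11 + (-10 + 6)/R) + 16)*(-13 - 1*(-17)) = ((-25/11 + (-10 + 6)/(-20/7)) + 16)*(-13 - 1*(-17)) = ((-25*1/11 - 4*(-7/20)) + 16)*(-13 + 17) = ((-25/11 + 7/5) + 16)*4 = (-48/55 + 16)*4 = (832/55)*4 = 3328/55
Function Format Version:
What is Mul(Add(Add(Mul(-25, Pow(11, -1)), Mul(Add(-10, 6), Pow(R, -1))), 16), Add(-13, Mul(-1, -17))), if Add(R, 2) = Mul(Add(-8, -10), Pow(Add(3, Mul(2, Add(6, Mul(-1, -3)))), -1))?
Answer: Rational(3328, 55) ≈ 60.509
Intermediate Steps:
R = Rational(-20, 7) (R = Add(-2, Mul(Add(-8, -10), Pow(Add(3, Mul(2, Add(6, Mul(-1, -3)))), -1))) = Add(-2, Mul(-18, Pow(Add(3, Mul(2, Add(6, 3))), -1))) = Add(-2, Mul(-18, Pow(Add(3, Mul(2, 9)), -1))) = Add(-2, Mul(-18, Pow(Add(3, 18), -1))) = Add(-2, Mul(-18, Pow(21, -1))) = Add(-2, Mul(-18, Rational(1, 21))) = Add(-2, Rational(-6, 7)) = Rational(-20, 7) ≈ -2.8571)
Mul(Add(Add(Mul(-25, Pow(11, -1)), Mul(Add(-10, 6), Pow(R, -1))), 16), Add(-13, Mul(-1, -17))) = Mul(Add(Add(Mul(-25, Pow(11, -1)), Mul(Add(-10, 6), Pow(Rational(-20, 7), -1))), 16), Add(-13, Mul(-1, -17))) = Mul(Add(Add(Mul(-25, Rational(1, 11)), Mul(-4, Rational(-7, 20))), 16), Add(-13, 17)) = Mul(Add(Add(Rational(-25, 11), Rational(7, 5)), 16), 4) = Mul(Add(Rational(-48, 55), 16), 4) = Mul(Rational(832, 55), 4) = Rational(3328, 55)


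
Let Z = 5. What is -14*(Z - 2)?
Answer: -42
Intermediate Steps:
-14*(Z - 2) = -14*(5 - 2) = -14*3 = -42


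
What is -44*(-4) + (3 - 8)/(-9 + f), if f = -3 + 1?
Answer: 1941/11 ≈ 176.45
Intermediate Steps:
f = -2
-44*(-4) + (3 - 8)/(-9 + f) = -44*(-4) + (3 - 8)/(-9 - 2) = 176 - 5/(-11) = 176 - 5*(-1/11) = 176 + 5/11 = 1941/11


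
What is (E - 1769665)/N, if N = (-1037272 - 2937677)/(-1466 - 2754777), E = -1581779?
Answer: -3079131354964/1324983 ≈ -2.3239e+6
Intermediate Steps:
N = 3974949/2756243 (N = -3974949/(-2756243) = -3974949*(-1/2756243) = 3974949/2756243 ≈ 1.4422)
(E - 1769665)/N = (-1581779 - 1769665)/(3974949/2756243) = -3351444*2756243/3974949 = -3079131354964/1324983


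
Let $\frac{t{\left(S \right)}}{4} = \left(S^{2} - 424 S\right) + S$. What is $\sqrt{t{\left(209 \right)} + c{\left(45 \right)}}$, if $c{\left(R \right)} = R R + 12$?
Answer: $i \sqrt{176867} \approx 420.56 i$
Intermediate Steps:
$t{\left(S \right)} = - 1692 S + 4 S^{2}$ ($t{\left(S \right)} = 4 \left(\left(S^{2} - 424 S\right) + S\right) = 4 \left(S^{2} - 423 S\right) = - 1692 S + 4 S^{2}$)
$c{\left(R \right)} = 12 + R^{2}$ ($c{\left(R \right)} = R^{2} + 12 = 12 + R^{2}$)
$\sqrt{t{\left(209 \right)} + c{\left(45 \right)}} = \sqrt{4 \cdot 209 \left(-423 + 209\right) + \left(12 + 45^{2}\right)} = \sqrt{4 \cdot 209 \left(-214\right) + \left(12 + 2025\right)} = \sqrt{-178904 + 2037} = \sqrt{-176867} = i \sqrt{176867}$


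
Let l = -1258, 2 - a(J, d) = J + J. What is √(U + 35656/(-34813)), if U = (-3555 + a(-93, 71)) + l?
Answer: I*√5606486773953/34813 ≈ 68.015*I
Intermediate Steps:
a(J, d) = 2 - 2*J (a(J, d) = 2 - (J + J) = 2 - 2*J)
U = -4625 (U = (-3555 + (2 - 2*(-93))) - 1258 = (-3555 + (2 + 186)) - 1258 = (-3555 + 188) - 1258 = -3367 - 1258 = -4625)
√(U + 35656/(-34813)) = √(-4625 + 35656/(-34813)) = √(-4625 + 35656*(-1/34813)) = √(-4625 - 35656/34813) = √(-161045781/34813) = I*√5606486773953/34813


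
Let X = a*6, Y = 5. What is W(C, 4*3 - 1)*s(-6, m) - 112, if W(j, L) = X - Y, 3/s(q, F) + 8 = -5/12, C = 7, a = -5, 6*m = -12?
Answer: -10052/101 ≈ -99.525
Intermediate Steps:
m = -2 (m = (⅙)*(-12) = -2)
s(q, F) = -36/101 (s(q, F) = 3/(-8 - 5/12) = 3/(-101/12) = 3*(-12/101) = -36/101)
X = -30 (X = -5*6 = -30)
W(j, L) = -35 (W(j, L) = -30 - 1*5 = -30 - 5 = -35)
W(C, 4*3 - 1)*s(-6, m) - 112 = -35*(-36/101) - 112 = 1260/101 - 112 = -10052/101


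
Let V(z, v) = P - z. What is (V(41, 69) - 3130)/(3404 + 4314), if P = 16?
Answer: -3155/7718 ≈ -0.40878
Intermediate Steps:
V(z, v) = 16 - z
(V(41, 69) - 3130)/(3404 + 4314) = ((16 - 1*41) - 3130)/(3404 + 4314) = ((16 - 41) - 3130)/7718 = (-25 - 3130)*(1/7718) = -3155*1/7718 = -3155/7718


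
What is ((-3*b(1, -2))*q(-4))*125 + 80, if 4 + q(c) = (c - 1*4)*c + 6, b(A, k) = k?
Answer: 25580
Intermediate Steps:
q(c) = 2 + c*(-4 + c) (q(c) = -4 + ((c - 1*4)*c + 6) = -4 + ((c - 4)*c + 6) = -4 + ((-4 + c)*c + 6) = -4 + (c*(-4 + c) + 6) = -4 + (6 + c*(-4 + c)) = 2 + c*(-4 + c))
((-3*b(1, -2))*q(-4))*125 + 80 = ((-3*(-2))*(2 + (-4)² - 4*(-4)))*125 + 80 = (6*(2 + 16 + 16))*125 + 80 = (6*34)*125 + 80 = 204*125 + 80 = 25500 + 80 = 25580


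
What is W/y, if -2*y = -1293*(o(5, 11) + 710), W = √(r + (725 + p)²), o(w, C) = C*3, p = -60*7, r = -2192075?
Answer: 10*I*√83962/960699 ≈ 0.0030162*I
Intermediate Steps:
p = -420
o(w, C) = 3*C
W = 5*I*√83962 (W = √(-2192075 + (725 - 420)²) = √(-2192075 + 305²) = √(-2192075 + 93025) = √(-2099050) = 5*I*√83962 ≈ 1448.8*I)
y = 960699/2 (y = -(-1293)*(3*11 + 710)/2 = -(-1293)*(33 + 710)/2 = -(-1293)*743/2 = -½*(-960699) = 960699/2 ≈ 4.8035e+5)
W/y = (5*I*√83962)/(960699/2) = (5*I*√83962)*(2/960699) = 10*I*√83962/960699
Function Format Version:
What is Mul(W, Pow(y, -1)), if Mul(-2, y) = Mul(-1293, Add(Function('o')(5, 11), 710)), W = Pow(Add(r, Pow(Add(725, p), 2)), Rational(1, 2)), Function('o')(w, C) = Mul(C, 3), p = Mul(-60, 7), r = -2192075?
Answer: Mul(Rational(10, 960699), I, Pow(83962, Rational(1, 2))) ≈ Mul(0.0030162, I)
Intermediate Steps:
p = -420
Function('o')(w, C) = Mul(3, C)
W = Mul(5, I, Pow(83962, Rational(1, 2))) (W = Pow(Add(-2192075, Pow(Add(725, -420), 2)), Rational(1, 2)) = Pow(Add(-2192075, Pow(305, 2)), Rational(1, 2)) = Pow(Add(-2192075, 93025), Rational(1, 2)) = Pow(-2099050, Rational(1, 2)) = Mul(5, I, Pow(83962, Rational(1, 2))) ≈ Mul(1448.8, I))
y = Rational(960699, 2) (y = Mul(Rational(-1, 2), Mul(-1293, Add(Mul(3, 11), 710))) = Mul(Rational(-1, 2), Mul(-1293, Add(33, 710))) = Mul(Rational(-1, 2), Mul(-1293, 743)) = Mul(Rational(-1, 2), -960699) = Rational(960699, 2) ≈ 4.8035e+5)
Mul(W, Pow(y, -1)) = Mul(Mul(5, I, Pow(83962, Rational(1, 2))), Pow(Rational(960699, 2), -1)) = Mul(Mul(5, I, Pow(83962, Rational(1, 2))), Rational(2, 960699)) = Mul(Rational(10, 960699), I, Pow(83962, Rational(1, 2)))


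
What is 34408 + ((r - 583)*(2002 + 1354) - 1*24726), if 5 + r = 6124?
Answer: 18588498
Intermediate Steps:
r = 6119 (r = -5 + 6124 = 6119)
34408 + ((r - 583)*(2002 + 1354) - 1*24726) = 34408 + ((6119 - 583)*(2002 + 1354) - 1*24726) = 34408 + (5536*3356 - 24726) = 34408 + (18578816 - 24726) = 34408 + 18554090 = 18588498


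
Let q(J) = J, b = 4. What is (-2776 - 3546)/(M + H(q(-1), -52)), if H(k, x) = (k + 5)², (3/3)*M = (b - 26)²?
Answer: -3161/250 ≈ -12.644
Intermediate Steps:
M = 484 (M = (4 - 26)² = (-22)² = 484)
H(k, x) = (5 + k)²
(-2776 - 3546)/(M + H(q(-1), -52)) = (-2776 - 3546)/(484 + (5 - 1)²) = -6322/(484 + 4²) = -6322/(484 + 16) = -6322/500 = -6322*1/500 = -3161/250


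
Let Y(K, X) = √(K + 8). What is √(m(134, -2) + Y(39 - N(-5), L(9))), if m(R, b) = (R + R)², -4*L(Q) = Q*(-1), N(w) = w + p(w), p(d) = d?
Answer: √(71824 + √57) ≈ 268.01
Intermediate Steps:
N(w) = 2*w (N(w) = w + w = 2*w)
L(Q) = Q/4 (L(Q) = -Q*(-1)/4 = -(-1)*Q/4 = Q/4)
m(R, b) = 4*R² (m(R, b) = (2*R)² = 4*R²)
Y(K, X) = √(8 + K)
√(m(134, -2) + Y(39 - N(-5), L(9))) = √(4*134² + √(8 + (39 - 2*(-5)))) = √(4*17956 + √(8 + (39 - 1*(-10)))) = √(71824 + √(8 + (39 + 10))) = √(71824 + √(8 + 49)) = √(71824 + √57)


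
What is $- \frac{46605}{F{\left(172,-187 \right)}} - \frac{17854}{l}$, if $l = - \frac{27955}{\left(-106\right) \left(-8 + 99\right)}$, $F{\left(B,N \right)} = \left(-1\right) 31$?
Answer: $- \frac{4035967429}{866605} \approx -4657.2$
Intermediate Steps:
$F{\left(B,N \right)} = -31$
$l = \frac{27955}{9646}$ ($l = - \frac{27955}{\left(-106\right) 91} = - \frac{27955}{-9646} = \left(-27955\right) \left(- \frac{1}{9646}\right) = \frac{27955}{9646} \approx 2.8981$)
$- \frac{46605}{F{\left(172,-187 \right)}} - \frac{17854}{l} = - \frac{46605}{-31} - \frac{17854}{\frac{27955}{9646}} = \left(-46605\right) \left(- \frac{1}{31}\right) - \frac{172219684}{27955} = \frac{46605}{31} - \frac{172219684}{27955} = - \frac{4035967429}{866605}$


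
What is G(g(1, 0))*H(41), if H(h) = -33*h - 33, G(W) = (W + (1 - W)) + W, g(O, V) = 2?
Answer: -4158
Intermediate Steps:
G(W) = 1 + W
H(h) = -33 - 33*h
G(g(1, 0))*H(41) = (1 + 2)*(-33 - 33*41) = 3*(-33 - 1353) = 3*(-1386) = -4158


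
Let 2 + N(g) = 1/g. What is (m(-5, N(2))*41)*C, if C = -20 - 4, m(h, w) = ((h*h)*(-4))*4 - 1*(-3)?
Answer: 390648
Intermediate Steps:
N(g) = -2 + 1/g
m(h, w) = 3 - 16*h**2 (m(h, w) = (h**2*(-4))*4 + 3 = -4*h**2*4 + 3 = -16*h**2 + 3 = 3 - 16*h**2)
C = -24
(m(-5, N(2))*41)*C = ((3 - 16*(-5)**2)*41)*(-24) = ((3 - 16*25)*41)*(-24) = ((3 - 400)*41)*(-24) = -397*41*(-24) = -16277*(-24) = 390648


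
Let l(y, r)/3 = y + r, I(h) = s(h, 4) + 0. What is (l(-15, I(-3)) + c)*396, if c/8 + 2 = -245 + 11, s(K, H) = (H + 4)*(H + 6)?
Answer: -670428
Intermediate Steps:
s(K, H) = (4 + H)*(6 + H)
I(h) = 80 (I(h) = (24 + 4**2 + 10*4) + 0 = (24 + 16 + 40) + 0 = 80 + 0 = 80)
l(y, r) = 3*r + 3*y (l(y, r) = 3*(y + r) = 3*(r + y) = 3*r + 3*y)
c = -1888 (c = -16 + 8*(-245 + 11) = -16 + 8*(-234) = -16 - 1872 = -1888)
(l(-15, I(-3)) + c)*396 = ((3*80 + 3*(-15)) - 1888)*396 = ((240 - 45) - 1888)*396 = (195 - 1888)*396 = -1693*396 = -670428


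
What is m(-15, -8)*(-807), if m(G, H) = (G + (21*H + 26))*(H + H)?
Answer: -2027184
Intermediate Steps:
m(G, H) = 2*H*(26 + G + 21*H) (m(G, H) = (G + (26 + 21*H))*(2*H) = (26 + G + 21*H)*(2*H) = 2*H*(26 + G + 21*H))
m(-15, -8)*(-807) = (2*(-8)*(26 - 15 + 21*(-8)))*(-807) = (2*(-8)*(26 - 15 - 168))*(-807) = (2*(-8)*(-157))*(-807) = 2512*(-807) = -2027184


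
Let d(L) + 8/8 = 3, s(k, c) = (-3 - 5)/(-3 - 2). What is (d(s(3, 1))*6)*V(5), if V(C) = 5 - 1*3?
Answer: 24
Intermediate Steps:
s(k, c) = 8/5 (s(k, c) = -8/(-5) = -8*(-⅕) = 8/5)
d(L) = 2 (d(L) = -1 + 3 = 2)
V(C) = 2 (V(C) = 5 - 3 = 2)
(d(s(3, 1))*6)*V(5) = (2*6)*2 = 12*2 = 24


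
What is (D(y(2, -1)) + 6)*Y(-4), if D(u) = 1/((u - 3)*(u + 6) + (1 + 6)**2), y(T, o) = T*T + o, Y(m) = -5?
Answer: -1475/49 ≈ -30.102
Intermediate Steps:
y(T, o) = o + T**2 (y(T, o) = T**2 + o = o + T**2)
D(u) = 1/(49 + (-3 + u)*(6 + u)) (D(u) = 1/((-3 + u)*(6 + u) + 7**2) = 1/((-3 + u)*(6 + u) + 49) = 1/(49 + (-3 + u)*(6 + u)))
(D(y(2, -1)) + 6)*Y(-4) = (1/(31 + (-1 + 2**2)**2 + 3*(-1 + 2**2)) + 6)*(-5) = (1/(31 + (-1 + 4)**2 + 3*(-1 + 4)) + 6)*(-5) = (1/(31 + 3**2 + 3*3) + 6)*(-5) = (1/(31 + 9 + 9) + 6)*(-5) = (1/49 + 6)*(-5) = (295/49)*(-5) = -1475/49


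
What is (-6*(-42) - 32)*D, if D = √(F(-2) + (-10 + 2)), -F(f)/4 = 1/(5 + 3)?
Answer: 110*I*√34 ≈ 641.4*I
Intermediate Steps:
F(f) = -½ (F(f) = -4/(5 + 3) = -4/8 = -4*⅛ = -½)
D = I*√34/2 (D = √(-½ + (-10 + 2)) = √(-½ - 8) = √(-17/2) = I*√34/2 ≈ 2.9155*I)
(-6*(-42) - 32)*D = (-6*(-42) - 32)*(I*√34/2) = (252 - 32)*(I*√34/2) = 220*(I*√34/2) = 110*I*√34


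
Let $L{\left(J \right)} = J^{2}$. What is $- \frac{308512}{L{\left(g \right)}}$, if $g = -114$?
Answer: $- \frac{77128}{3249} \approx -23.739$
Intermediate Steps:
$- \frac{308512}{L{\left(g \right)}} = - \frac{308512}{\left(-114\right)^{2}} = - \frac{308512}{12996} = \left(-308512\right) \frac{1}{12996} = - \frac{77128}{3249}$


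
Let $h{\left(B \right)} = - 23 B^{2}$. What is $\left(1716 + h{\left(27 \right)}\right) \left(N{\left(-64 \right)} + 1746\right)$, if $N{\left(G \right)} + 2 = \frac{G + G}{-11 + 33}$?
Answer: $- \frac{287775120}{11} \approx -2.6161 \cdot 10^{7}$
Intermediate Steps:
$N{\left(G \right)} = -2 + \frac{G}{11}$ ($N{\left(G \right)} = -2 + \frac{G + G}{-11 + 33} = -2 + \frac{2 G}{22} = -2 + 2 G \frac{1}{22} = -2 + \frac{G}{11}$)
$\left(1716 + h{\left(27 \right)}\right) \left(N{\left(-64 \right)} + 1746\right) = \left(1716 - 23 \cdot 27^{2}\right) \left(\left(-2 + \frac{1}{11} \left(-64\right)\right) + 1746\right) = \left(1716 - 16767\right) \left(\left(-2 - \frac{64}{11}\right) + 1746\right) = \left(1716 - 16767\right) \left(- \frac{86}{11} + 1746\right) = \left(-15051\right) \frac{19120}{11} = - \frac{287775120}{11}$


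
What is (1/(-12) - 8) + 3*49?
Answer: 1667/12 ≈ 138.92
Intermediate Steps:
(1/(-12) - 8) + 3*49 = (-1/12 - 8) + 147 = -97/12 + 147 = 1667/12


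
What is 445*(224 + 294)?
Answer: 230510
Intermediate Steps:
445*(224 + 294) = 445*518 = 230510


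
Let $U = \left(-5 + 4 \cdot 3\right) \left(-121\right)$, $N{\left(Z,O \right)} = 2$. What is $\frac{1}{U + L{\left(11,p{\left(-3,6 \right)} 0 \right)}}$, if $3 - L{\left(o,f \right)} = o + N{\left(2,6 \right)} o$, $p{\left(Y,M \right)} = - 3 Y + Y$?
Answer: $- \frac{1}{877} \approx -0.0011403$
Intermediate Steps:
$p{\left(Y,M \right)} = - 2 Y$
$L{\left(o,f \right)} = 3 - 3 o$ ($L{\left(o,f \right)} = 3 - \left(o + 2 o\right) = 3 - 3 o$)
$U = -847$ ($U = \left(-5 + 12\right) \left(-121\right) = 7 \left(-121\right) = -847$)
$\frac{1}{U + L{\left(11,p{\left(-3,6 \right)} 0 \right)}} = \frac{1}{-847 + \left(3 - 33\right)} = \frac{1}{-847 - 30} = \frac{1}{-877} = - \frac{1}{877}$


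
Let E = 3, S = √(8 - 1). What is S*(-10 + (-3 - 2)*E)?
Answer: -25*√7 ≈ -66.144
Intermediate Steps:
S = √7 ≈ 2.6458
S*(-10 + (-3 - 2)*E) = √7*(-10 + (-3 - 2)*3) = √7*(-10 - 5*3) = √7*(-10 - 15) = √7*(-25) = -25*√7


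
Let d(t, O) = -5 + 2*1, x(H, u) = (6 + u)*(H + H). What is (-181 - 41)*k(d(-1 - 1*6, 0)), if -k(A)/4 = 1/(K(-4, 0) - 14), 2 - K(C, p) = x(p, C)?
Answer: -74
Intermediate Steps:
x(H, u) = 2*H*(6 + u) (x(H, u) = (6 + u)*(2*H) = 2*H*(6 + u))
K(C, p) = 2 - 2*p*(6 + C)
d(t, O) = -3 (d(t, O) = -5 + 2 = -3)
k(A) = ⅓ (k(A) = -4/((2 - 2*0*(6 - 4)) - 14) = -4/((2 - 2*0*2) - 14) = -4/((2 + 0) - 14) = -4/(2 - 14) = -4/(-12) = -4*(-1/12) = ⅓)
(-181 - 41)*k(d(-1 - 1*6, 0)) = (-181 - 41)*(⅓) = -222*⅓ = -74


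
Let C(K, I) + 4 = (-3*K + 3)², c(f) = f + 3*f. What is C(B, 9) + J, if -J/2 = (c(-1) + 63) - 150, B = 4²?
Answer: 2203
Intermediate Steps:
c(f) = 4*f
B = 16
C(K, I) = -4 + (3 - 3*K)² (C(K, I) = -4 + (-3*K + 3)² = -4 + (3 - 3*K)²)
J = 182 (J = -2*((4*(-1) + 63) - 150) = -2*((-4 + 63) - 150) = -2*(59 - 150) = -2*(-91) = 182)
C(B, 9) + J = (-4 + 9*(-1 + 16)²) + 182 = (-4 + 9*15²) + 182 = (-4 + 9*225) + 182 = (-4 + 2025) + 182 = 2021 + 182 = 2203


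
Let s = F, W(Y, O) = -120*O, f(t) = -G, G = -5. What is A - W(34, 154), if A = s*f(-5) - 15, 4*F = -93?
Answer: 73395/4 ≈ 18349.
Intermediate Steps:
f(t) = 5 (f(t) = -1*(-5) = 5)
F = -93/4 (F = (1/4)*(-93) = -93/4 ≈ -23.250)
s = -93/4 ≈ -23.250
A = -525/4 (A = -93/4*5 - 15 = -465/4 - 15 = -525/4 ≈ -131.25)
A - W(34, 154) = -525/4 - (-120)*154 = -525/4 - 1*(-18480) = -525/4 + 18480 = 73395/4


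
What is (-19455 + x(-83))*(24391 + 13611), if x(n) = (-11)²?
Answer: -734730668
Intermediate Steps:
x(n) = 121
(-19455 + x(-83))*(24391 + 13611) = (-19455 + 121)*(24391 + 13611) = -19334*38002 = -734730668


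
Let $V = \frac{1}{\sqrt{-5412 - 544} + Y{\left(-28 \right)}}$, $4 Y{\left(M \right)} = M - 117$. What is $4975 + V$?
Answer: $\frac{578696395}{116321} - \frac{32 i \sqrt{1489}}{116321} \approx 4975.0 - 0.010615 i$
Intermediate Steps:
$Y{\left(M \right)} = - \frac{117}{4} + \frac{M}{4}$ ($Y{\left(M \right)} = \frac{M - 117}{4} = \frac{-117 + M}{4} = - \frac{117}{4} + \frac{M}{4}$)
$V = \frac{1}{- \frac{145}{4} + 2 i \sqrt{1489}}$ ($V = \frac{1}{\sqrt{-5412 - 544} + \left(- \frac{117}{4} + \frac{1}{4} \left(-28\right)\right)} = \frac{1}{\sqrt{-5956} - \frac{145}{4}} = \frac{1}{2 i \sqrt{1489} - \frac{145}{4}} = \frac{1}{- \frac{145}{4} + 2 i \sqrt{1489}} \approx -0.0049862 - 0.010615 i$)
$4975 + V = 4975 - \left(\frac{580}{116321} + \frac{32 i \sqrt{1489}}{116321}\right) = \frac{578696395}{116321} - \frac{32 i \sqrt{1489}}{116321}$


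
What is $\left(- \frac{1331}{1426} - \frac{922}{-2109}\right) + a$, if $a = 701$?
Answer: $\frac{2106718927}{3007434} \approx 700.5$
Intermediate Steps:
$\left(- \frac{1331}{1426} - \frac{922}{-2109}\right) + a = \left(- \frac{1331}{1426} - \frac{922}{-2109}\right) + 701 = \left(\left(-1331\right) \frac{1}{1426} - - \frac{922}{2109}\right) + 701 = \left(- \frac{1331}{1426} + \frac{922}{2109}\right) + 701 = - \frac{1492307}{3007434} + 701 = \frac{2106718927}{3007434}$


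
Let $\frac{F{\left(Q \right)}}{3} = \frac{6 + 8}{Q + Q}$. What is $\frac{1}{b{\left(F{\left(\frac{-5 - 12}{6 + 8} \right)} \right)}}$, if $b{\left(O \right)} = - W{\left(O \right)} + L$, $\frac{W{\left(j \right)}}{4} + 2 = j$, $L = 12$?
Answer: $\frac{17}{1516} \approx 0.011214$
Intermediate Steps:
$W{\left(j \right)} = -8 + 4 j$
$F{\left(Q \right)} = \frac{21}{Q}$ ($F{\left(Q \right)} = 3 \frac{6 + 8}{Q + Q} = 3 \frac{14}{2 Q} = 3 \cdot 14 \frac{1}{2 Q} = 3 \frac{7}{Q} = \frac{21}{Q}$)
$b{\left(O \right)} = 20 - 4 O$ ($b{\left(O \right)} = - (-8 + 4 O) + 12 = \left(8 - 4 O\right) + 12 = 20 - 4 O$)
$\frac{1}{b{\left(F{\left(\frac{-5 - 12}{6 + 8} \right)} \right)}} = \frac{1}{20 - 4 \frac{21}{\left(-5 - 12\right) \frac{1}{6 + 8}}} = \frac{1}{20 - 4 \frac{21}{\left(-17\right) \frac{1}{14}}} = \frac{1}{20 - 4 \frac{21}{- \frac{17}{14}}} = \frac{1}{20 - 4 \cdot 21 \left(- \frac{14}{17}\right)} = \frac{1}{20 - - \frac{1176}{17}} = \frac{1}{20 + \frac{1176}{17}} = \frac{1}{\frac{1516}{17}} = \frac{17}{1516}$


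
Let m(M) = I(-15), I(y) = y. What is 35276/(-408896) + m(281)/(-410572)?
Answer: -904825277/10492578032 ≈ -0.086235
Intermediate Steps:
m(M) = -15
35276/(-408896) + m(281)/(-410572) = 35276/(-408896) - 15/(-410572) = 35276*(-1/408896) - 15*(-1/410572) = -8819/102224 + 15/410572 = -904825277/10492578032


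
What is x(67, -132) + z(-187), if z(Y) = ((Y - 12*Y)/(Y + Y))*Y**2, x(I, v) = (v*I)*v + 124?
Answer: 1950405/2 ≈ 9.7520e+5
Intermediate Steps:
x(I, v) = 124 + I*v**2 (x(I, v) = (I*v)*v + 124 = I*v**2 + 124 = 124 + I*v**2)
z(Y) = -11*Y**2/2 (z(Y) = ((-11*Y)/((2*Y)))*Y**2 = ((-11*Y)*(1/(2*Y)))*Y**2 = -11*Y**2/2)
x(67, -132) + z(-187) = (124 + 67*(-132)**2) - 11/2*(-187)**2 = (124 + 67*17424) - 11/2*34969 = (124 + 1167408) - 384659/2 = 1167532 - 384659/2 = 1950405/2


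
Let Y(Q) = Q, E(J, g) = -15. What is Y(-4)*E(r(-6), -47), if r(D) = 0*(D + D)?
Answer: 60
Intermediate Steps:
r(D) = 0 (r(D) = 0*(2*D) = 0)
Y(-4)*E(r(-6), -47) = -4*(-15) = 60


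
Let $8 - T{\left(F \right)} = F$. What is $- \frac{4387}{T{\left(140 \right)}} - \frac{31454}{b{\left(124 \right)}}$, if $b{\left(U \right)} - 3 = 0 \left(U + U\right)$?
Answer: $- \frac{459863}{44} \approx -10451.0$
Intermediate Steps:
$T{\left(F \right)} = 8 - F$
$b{\left(U \right)} = 3$ ($b{\left(U \right)} = 3 + 0 \left(U + U\right) = 3 + 0 \cdot 2 U = 3 + 0 = 3$)
$- \frac{4387}{T{\left(140 \right)}} - \frac{31454}{b{\left(124 \right)}} = - \frac{4387}{8 - 140} - \frac{31454}{3} = - \frac{4387}{-132} - \frac{31454}{3} = \left(-4387\right) \left(- \frac{1}{132}\right) - \frac{31454}{3} = \frac{4387}{132} - \frac{31454}{3} = - \frac{459863}{44}$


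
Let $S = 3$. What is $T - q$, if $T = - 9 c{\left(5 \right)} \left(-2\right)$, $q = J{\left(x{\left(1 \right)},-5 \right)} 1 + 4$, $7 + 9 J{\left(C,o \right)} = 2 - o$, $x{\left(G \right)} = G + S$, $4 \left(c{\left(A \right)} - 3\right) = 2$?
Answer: $59$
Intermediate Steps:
$c{\left(A \right)} = \frac{7}{2}$ ($c{\left(A \right)} = 3 + \frac{1}{4} \cdot 2 = 3 + \frac{1}{2} = \frac{7}{2}$)
$x{\left(G \right)} = 3 + G$ ($x{\left(G \right)} = G + 3 = 3 + G$)
$J{\left(C,o \right)} = - \frac{5}{9} - \frac{o}{9}$ ($J{\left(C,o \right)} = - \frac{7}{9} + \frac{2 - o}{9} = - \frac{7}{9} - \left(- \frac{2}{9} + \frac{o}{9}\right) = - \frac{5}{9} - \frac{o}{9}$)
$q = 4$ ($q = \left(- \frac{5}{9} - - \frac{5}{9}\right) 1 + 4 = \left(- \frac{5}{9} + \frac{5}{9}\right) 1 + 4 = 0 \cdot 1 + 4 = 0 + 4 = 4$)
$T = 63$ ($T = \left(-9\right) \frac{7}{2} \left(-2\right) = \left(- \frac{63}{2}\right) \left(-2\right) = 63$)
$T - q = 63 - 4 = 59$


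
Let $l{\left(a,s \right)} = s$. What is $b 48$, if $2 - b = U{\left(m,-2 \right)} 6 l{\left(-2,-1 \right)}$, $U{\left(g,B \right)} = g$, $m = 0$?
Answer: $96$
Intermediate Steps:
$b = 2$ ($b = 2 - 0 \cdot 6 \left(-1\right) = 2 - 0 \left(-1\right) = 2 - 0 = 2 + 0 = 2$)
$b 48 = 2 \cdot 48 = 96$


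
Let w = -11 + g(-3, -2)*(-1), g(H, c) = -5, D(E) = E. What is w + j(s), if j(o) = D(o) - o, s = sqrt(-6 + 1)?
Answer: -6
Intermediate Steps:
s = I*sqrt(5) (s = sqrt(-5) = I*sqrt(5) ≈ 2.2361*I)
j(o) = 0 (j(o) = o - o = 0)
w = -6 (w = -11 - 5*(-1) = -11 + 5 = -6)
w + j(s) = -6 + 0 = -6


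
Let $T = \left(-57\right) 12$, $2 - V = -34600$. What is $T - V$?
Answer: $-35286$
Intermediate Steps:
$V = 34602$ ($V = 2 - -34600 = 2 + 34600 = 34602$)
$T = -684$
$T - V = -684 - 34602 = -35286$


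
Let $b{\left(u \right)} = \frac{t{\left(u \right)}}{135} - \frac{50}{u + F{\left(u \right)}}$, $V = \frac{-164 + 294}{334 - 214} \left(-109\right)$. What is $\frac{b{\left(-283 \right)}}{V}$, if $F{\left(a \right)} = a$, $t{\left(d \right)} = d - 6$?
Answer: $\frac{313648}{18045495} \approx 0.017381$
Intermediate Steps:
$t{\left(d \right)} = -6 + d$
$V = - \frac{1417}{12}$ ($V = \frac{130}{120} \left(-109\right) = 130 \cdot \frac{1}{120} \left(-109\right) = \frac{13}{12} \left(-109\right) = - \frac{1417}{12} \approx -118.08$)
$b{\left(u \right)} = - \frac{2}{45} - \frac{25}{u} + \frac{u}{135}$ ($b{\left(u \right)} = \frac{-6 + u}{135} - \frac{50}{u + u} = \left(-6 + u\right) \frac{1}{135} - \frac{50}{2 u} = \left(- \frac{2}{45} + \frac{u}{135}\right) - 50 \frac{1}{2 u} = \left(- \frac{2}{45} + \frac{u}{135}\right) - \frac{25}{u} = - \frac{2}{45} - \frac{25}{u} + \frac{u}{135}$)
$\frac{b{\left(-283 \right)}}{V} = \frac{\frac{1}{135} \frac{1}{-283} \left(-3375 - 283 \left(-6 - 283\right)\right)}{- \frac{1417}{12}} = \frac{1}{135} \left(- \frac{1}{283}\right) \left(-3375 - -81787\right) \left(- \frac{12}{1417}\right) = \frac{1}{135} \left(- \frac{1}{283}\right) \left(-3375 + 81787\right) \left(- \frac{12}{1417}\right) = \frac{1}{135} \left(- \frac{1}{283}\right) 78412 \left(- \frac{12}{1417}\right) = \left(- \frac{78412}{38205}\right) \left(- \frac{12}{1417}\right) = \frac{313648}{18045495}$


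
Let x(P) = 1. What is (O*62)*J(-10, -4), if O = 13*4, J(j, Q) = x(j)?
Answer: 3224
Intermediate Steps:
J(j, Q) = 1
O = 52
(O*62)*J(-10, -4) = (52*62)*1 = 3224*1 = 3224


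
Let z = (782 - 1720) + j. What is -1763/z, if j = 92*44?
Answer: -1763/3110 ≈ -0.56688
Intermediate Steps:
j = 4048
z = 3110 (z = (782 - 1720) + 4048 = -938 + 4048 = 3110)
-1763/z = -1763/3110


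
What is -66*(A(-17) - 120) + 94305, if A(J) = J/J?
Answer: 102159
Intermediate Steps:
A(J) = 1
-66*(A(-17) - 120) + 94305 = -66*(1 - 120) + 94305 = -66*(-119) + 94305 = 7854 + 94305 = 102159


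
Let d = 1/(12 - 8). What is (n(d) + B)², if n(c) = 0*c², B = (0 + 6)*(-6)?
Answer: 1296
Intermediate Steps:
B = -36 (B = 6*(-6) = -36)
d = ¼ (d = 1/4 = ¼ ≈ 0.25000)
n(c) = 0
(n(d) + B)² = (0 - 36)² = (-36)² = 1296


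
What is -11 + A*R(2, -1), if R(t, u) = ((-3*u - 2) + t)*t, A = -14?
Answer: -95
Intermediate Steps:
R(t, u) = t*(-2 + t - 3*u) (R(t, u) = ((-2 - 3*u) + t)*t = (-2 + t - 3*u)*t = t*(-2 + t - 3*u))
-11 + A*R(2, -1) = -11 - 28*(-2 + 2 - 3*(-1)) = -11 - 28*(-2 + 2 + 3) = -11 - 28*3 = -11 - 14*6 = -11 - 84 = -95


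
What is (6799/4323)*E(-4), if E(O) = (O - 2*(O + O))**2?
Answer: 326352/1441 ≈ 226.48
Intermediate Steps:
E(O) = 9*O**2 (E(O) = (O - 4*O)**2 = (-3*O)**2 = 9*O**2)
(6799/4323)*E(-4) = (6799/4323)*(9*(-4)**2) = (6799*(1/4323))*(9*16) = (6799/4323)*144 = 326352/1441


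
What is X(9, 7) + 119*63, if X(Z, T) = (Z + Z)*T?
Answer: 7623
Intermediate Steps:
X(Z, T) = 2*T*Z (X(Z, T) = (2*Z)*T = 2*T*Z)
X(9, 7) + 119*63 = 2*7*9 + 119*63 = 126 + 7497 = 7623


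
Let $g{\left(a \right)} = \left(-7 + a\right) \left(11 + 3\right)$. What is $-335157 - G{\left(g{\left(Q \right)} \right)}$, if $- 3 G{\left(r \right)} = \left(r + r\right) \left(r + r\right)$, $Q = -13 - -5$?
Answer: $-276357$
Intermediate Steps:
$Q = -8$ ($Q = -13 + 5 = -8$)
$g{\left(a \right)} = -98 + 14 a$ ($g{\left(a \right)} = \left(-7 + a\right) 14 = -98 + 14 a$)
$G{\left(r \right)} = - \frac{4 r^{2}}{3}$ ($G{\left(r \right)} = - \frac{\left(r + r\right) \left(r + r\right)}{3} = - \frac{2 r 2 r}{3} = - \frac{4 r^{2}}{3}$)
$-335157 - G{\left(g{\left(Q \right)} \right)} = -335157 - - \frac{4 \left(-98 + 14 \left(-8\right)\right)^{2}}{3} = -335157 - - \frac{4 \left(-98 - 112\right)^{2}}{3} = -335157 - - \frac{4 \left(-210\right)^{2}}{3} = -335157 - \left(- \frac{4}{3}\right) 44100 = -335157 - -58800 = -335157 + 58800 = -276357$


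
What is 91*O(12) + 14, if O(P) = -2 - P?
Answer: -1260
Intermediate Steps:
91*O(12) + 14 = 91*(-2 - 1*12) + 14 = 91*(-2 - 12) + 14 = 91*(-14) + 14 = -1274 + 14 = -1260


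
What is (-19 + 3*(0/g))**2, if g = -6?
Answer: 361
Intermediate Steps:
(-19 + 3*(0/g))**2 = (-19 + 3*(0/(-6)))**2 = (-19 + 3*(0*(-1/6)))**2 = (-19 + 3*0)**2 = (-19 + 0)**2 = (-19)**2 = 361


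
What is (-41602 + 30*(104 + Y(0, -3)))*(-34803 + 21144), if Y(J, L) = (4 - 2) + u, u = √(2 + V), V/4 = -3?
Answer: 524806098 - 409770*I*√10 ≈ 5.2481e+8 - 1.2958e+6*I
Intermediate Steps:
V = -12 (V = 4*(-3) = -12)
u = I*√10 (u = √(2 - 12) = √(-10) = I*√10 ≈ 3.1623*I)
Y(J, L) = 2 + I*√10 (Y(J, L) = (4 - 2) + I*√10 = 2 + I*√10)
(-41602 + 30*(104 + Y(0, -3)))*(-34803 + 21144) = (-41602 + 30*(104 + (2 + I*√10)))*(-34803 + 21144) = (-41602 + 30*(106 + I*√10))*(-13659) = (-41602 + (3180 + 30*I*√10))*(-13659) = (-38422 + 30*I*√10)*(-13659) = 524806098 - 409770*I*√10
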